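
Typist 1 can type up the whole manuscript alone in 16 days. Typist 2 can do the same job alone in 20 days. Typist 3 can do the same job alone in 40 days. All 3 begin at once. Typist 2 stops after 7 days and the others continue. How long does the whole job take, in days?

52/7 days

In the first 7 days the combined rate is 11/80, so 77/80 of the job is done, leaving 3/80.
After Typist 2 leaves the rate is 7/80 per day; the remaining 3/80 takes 3/7 days.
Total = 7 + 3/7 = 52/7 days.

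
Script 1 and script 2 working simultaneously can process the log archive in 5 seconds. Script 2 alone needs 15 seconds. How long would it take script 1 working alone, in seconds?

Combined rate is 1/5 per second.
Known contribution: 1/15 per second.
So script 1's rate is 1/5 − 1/15 = 2/15, meaning 15/2 seconds alone.

15/2 seconds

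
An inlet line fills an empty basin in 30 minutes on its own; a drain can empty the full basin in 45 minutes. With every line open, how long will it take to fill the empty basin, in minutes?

90 minutes

Net rate = 1/30 − 1/45 = (3 − 2)/90 = 1/90 per minute.
Filling time = 1 ÷ (1/90) = 90 minutes.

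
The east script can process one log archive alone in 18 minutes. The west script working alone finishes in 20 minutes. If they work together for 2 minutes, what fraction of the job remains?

71/90

Combined rate: 1/18 + 1/20 = (10 + 9)/180 = 19/180 per minute.
In 2 minutes they complete 2·19/180 = 19/90 of the job.
So 71/90 remains.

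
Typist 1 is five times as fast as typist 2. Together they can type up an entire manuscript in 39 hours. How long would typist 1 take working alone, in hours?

234/5 hours

Let typist 2's rate be r; then typist 1's rate is 5r, so together (5 + 1)r = 6r = 1/39.
Thus r = 1/234 per hour.
Typist 2 alone: 234 hours; typist 1 alone: 234/5 hours.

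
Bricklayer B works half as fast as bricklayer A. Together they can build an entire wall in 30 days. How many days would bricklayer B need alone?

90 days

Let bricklayer A's rate be r; then bricklayer B's rate is (1/2)r, so together (1/2 + 1)r = (3/2)r = 1/30.
Thus r = 1/45 per day.
Bricklayer A alone: 45 days; bricklayer B alone: 90 days.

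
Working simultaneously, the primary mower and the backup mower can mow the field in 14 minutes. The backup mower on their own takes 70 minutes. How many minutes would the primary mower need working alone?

35/2 minutes

Combined rate is 1/14 per minute.
Known contribution: 1/70 per minute.
So the primary mower's rate is 1/14 − 1/70 = 2/35, meaning 35/2 minutes alone.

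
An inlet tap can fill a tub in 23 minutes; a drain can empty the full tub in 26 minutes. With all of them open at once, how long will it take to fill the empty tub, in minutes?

598/3 minutes

Net rate = 1/23 − 1/26 = (26 − 23)/598 = 3/598 per minute.
Filling time = 1 ÷ (3/598) = 598/3 minutes.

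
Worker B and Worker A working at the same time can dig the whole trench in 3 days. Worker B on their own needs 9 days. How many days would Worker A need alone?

Combined rate is 1/3 per day.
Known contribution: 1/9 per day.
So Worker A's rate is 1/3 − 1/9 = 2/9, meaning 9/2 days alone.

9/2 days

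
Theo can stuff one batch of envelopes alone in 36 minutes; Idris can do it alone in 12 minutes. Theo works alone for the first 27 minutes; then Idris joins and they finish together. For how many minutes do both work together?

In 27 minutes Theo does 27/36 = 3/4 of the job, leaving 1/4.
Theo and Idris together work at 1/9 per minute, so finishing takes 1/4 ÷ 1/9 = 9/4 minutes.

9/4 minutes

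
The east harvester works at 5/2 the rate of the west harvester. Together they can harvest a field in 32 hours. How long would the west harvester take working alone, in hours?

Let the west harvester's rate be r; then the east harvester's rate is (5/2)r, so together (5/2 + 1)r = (7/2)r = 1/32.
Thus r = 1/112 per hour.
The west harvester alone: 112 hours; the east harvester alone: 224/5 hours.

112 hours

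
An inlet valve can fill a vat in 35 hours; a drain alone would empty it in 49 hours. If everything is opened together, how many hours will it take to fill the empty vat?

Net rate = 1/35 − 1/49 = (7 − 5)/245 = 2/245 per hour.
Filling time = 1 ÷ (2/245) = 245/2 hours.

245/2 hours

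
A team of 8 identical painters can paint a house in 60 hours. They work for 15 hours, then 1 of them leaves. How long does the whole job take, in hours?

One painter does 1/480 of the job per hour.
After 15 hours with 8 painters, 1/4 is done (3/4 left).
With 7 painters the rate is 7/480, so the rest takes 3/4 ÷ 7/480 = 360/7 hours.
Total = 15 + 360/7 = 465/7 hours.

465/7 hours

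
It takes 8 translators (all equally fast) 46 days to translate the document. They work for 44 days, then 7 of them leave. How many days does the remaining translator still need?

16 days

One translator does 1/368 of the job per day.
After 44 days with 8 translators, 22/23 is done (1/23 left).
With 1 translator the rate is 1/368, so the rest takes 1/23 ÷ 1/368 = 16 days.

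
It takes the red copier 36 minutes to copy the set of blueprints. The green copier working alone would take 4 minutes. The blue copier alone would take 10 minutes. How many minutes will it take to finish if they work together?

45/17 minutes

Combined rate: 1/36 + 1/4 + 1/10 = (5 + 45 + 18)/180 = 68/180 = 17/45 per minute.
Time = 1 ÷ (17/45) = 45/17 minutes.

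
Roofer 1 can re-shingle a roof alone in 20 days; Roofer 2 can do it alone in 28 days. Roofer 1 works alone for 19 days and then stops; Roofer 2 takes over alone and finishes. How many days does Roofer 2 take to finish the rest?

7/5 days

In 19 days Roofer 1 does 19/20 of the job, leaving 1/20.
Roofer 2 works at 1/28 per day, so finishing takes 1/20 ÷ 1/28 = 7/5 days.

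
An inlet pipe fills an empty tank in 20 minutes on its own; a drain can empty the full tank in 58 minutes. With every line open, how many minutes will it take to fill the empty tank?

580/19 minutes

Net rate = 1/20 − 1/58 = (29 − 10)/580 = 19/580 per minute.
Filling time = 1 ÷ (19/580) = 580/19 minutes.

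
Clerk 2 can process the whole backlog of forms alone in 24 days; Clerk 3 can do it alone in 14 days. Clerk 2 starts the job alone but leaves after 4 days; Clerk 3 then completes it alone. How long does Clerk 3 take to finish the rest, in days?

35/3 days

In 4 days Clerk 2 does 4/24 = 1/6 of the job, leaving 5/6.
Clerk 3 works at 1/14 per day, so finishing takes 5/6 ÷ 1/14 = 35/3 days.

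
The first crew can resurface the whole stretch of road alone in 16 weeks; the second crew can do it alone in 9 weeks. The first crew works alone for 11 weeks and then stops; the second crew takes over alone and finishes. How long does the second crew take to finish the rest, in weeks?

45/16 weeks

In 11 weeks the first crew does 11/16 of the job, leaving 5/16.
The second crew works at 1/9 per week, so finishing takes 5/16 ÷ 1/9 = 45/16 weeks.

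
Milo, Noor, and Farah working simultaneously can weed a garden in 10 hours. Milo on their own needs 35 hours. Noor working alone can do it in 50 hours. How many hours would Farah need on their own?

175/9 hours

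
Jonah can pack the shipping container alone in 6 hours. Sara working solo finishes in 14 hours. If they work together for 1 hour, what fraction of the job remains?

16/21

Combined rate: 1/6 + 1/14 = (7 + 3)/42 = 10/42 = 5/21 per hour.
In 1 hour they complete 1·5/21 = 5/21 of the job.
So 16/21 remains.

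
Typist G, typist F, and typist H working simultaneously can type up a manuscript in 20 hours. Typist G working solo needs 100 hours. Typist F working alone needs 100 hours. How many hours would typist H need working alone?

100/3 hours

Combined rate is 1/20 per hour.
Known contribution: 1/100 + 1/100 = (1 + 1)/100 = 2/100 = 1/50 per hour.
So typist H's rate is 1/20 − 1/50 = 3/100, meaning 100/3 hours alone.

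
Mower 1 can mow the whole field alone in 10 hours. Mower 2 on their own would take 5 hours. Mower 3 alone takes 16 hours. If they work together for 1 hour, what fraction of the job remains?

51/80

Combined rate: 1/10 + 1/5 + 1/16 = (8 + 16 + 5)/80 = 29/80 per hour.
In 1 hour they complete 1·29/80 = 29/80 of the job.
So 51/80 remains.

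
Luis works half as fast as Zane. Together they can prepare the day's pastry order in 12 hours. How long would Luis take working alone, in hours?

36 hours

Let Zane's rate be r; then Luis's rate is (1/2)r, so together (1/2 + 1)r = (3/2)r = 1/12.
Thus r = 1/18 per hour.
Zane alone: 18 hours; Luis alone: 36 hours.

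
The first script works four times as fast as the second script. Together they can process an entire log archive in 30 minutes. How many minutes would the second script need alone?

150 minutes

Let the second script's rate be r; then the first script's rate is 4r, so together (4 + 1)r = 5r = 1/30.
Thus r = 1/150 per minute.
The second script alone: 150 minutes; the first script alone: 75/2 minutes.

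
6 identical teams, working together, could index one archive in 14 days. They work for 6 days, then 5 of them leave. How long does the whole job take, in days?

54 days

One team does 1/84 of the job per day.
After 6 days with 6 teams, 3/7 is done (4/7 left).
With 1 team the rate is 1/84, so the rest takes 4/7 ÷ 1/84 = 48 days.
Total = 6 + 48 = 54 days.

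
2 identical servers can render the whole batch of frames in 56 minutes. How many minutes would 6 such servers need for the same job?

Total work is 2·56 = 112 server-minutes.
With 6 servers: 112/6 = 56/3 minutes.

56/3 minutes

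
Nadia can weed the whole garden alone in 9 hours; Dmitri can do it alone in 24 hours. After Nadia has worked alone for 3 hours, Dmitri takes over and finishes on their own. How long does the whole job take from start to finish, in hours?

In 3 hours Nadia does 3/9 = 1/3 of the job, leaving 2/3.
Dmitri works at 1/24 per hour, so finishing takes 2/3 ÷ 1/24 = 16 hours.
Total time = 3 + 16 = 19 hours.

19 hours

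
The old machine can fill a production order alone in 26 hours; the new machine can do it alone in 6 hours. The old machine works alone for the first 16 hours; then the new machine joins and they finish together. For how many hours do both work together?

In 16 hours the old machine does 16/26 = 8/13 of the job, leaving 5/13.
The old machine and the new machine together work at 8/39 per hour, so finishing takes 5/13 ÷ 8/39 = 15/8 hours.

15/8 hours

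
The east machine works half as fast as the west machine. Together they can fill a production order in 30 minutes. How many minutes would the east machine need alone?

90 minutes

Let the west machine's rate be r; then the east machine's rate is (1/2)r, so together (1/2 + 1)r = (3/2)r = 1/30.
Thus r = 1/45 per minute.
The west machine alone: 45 minutes; the east machine alone: 90 minutes.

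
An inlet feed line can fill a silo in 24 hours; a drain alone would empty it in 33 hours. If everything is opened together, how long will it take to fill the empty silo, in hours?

88 hours

Net rate = 1/24 − 1/33 = (11 − 8)/264 = 3/264 = 1/88 per hour.
Filling time = 1 ÷ (1/88) = 88 hours.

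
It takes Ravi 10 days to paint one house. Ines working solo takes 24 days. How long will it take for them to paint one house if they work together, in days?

Combined rate: 1/10 + 1/24 = (12 + 5)/120 = 17/120 per day.
Time = 1 ÷ (17/120) = 120/17 days.

120/17 days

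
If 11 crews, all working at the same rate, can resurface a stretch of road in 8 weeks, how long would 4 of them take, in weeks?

Total work is 11·8 = 88 crew-weeks.
With 4 crews: 88/4 = 22 weeks.

22 weeks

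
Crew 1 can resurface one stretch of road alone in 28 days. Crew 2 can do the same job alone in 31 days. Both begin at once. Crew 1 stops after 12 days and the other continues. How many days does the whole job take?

In the first 12 days the combined rate is 59/868, so 177/217 of the job is done, leaving 40/217.
After crew 1 leaves the rate is 1/31 per day; the remaining 40/217 takes 40/7 days.
Total = 12 + 40/7 = 124/7 days.

124/7 days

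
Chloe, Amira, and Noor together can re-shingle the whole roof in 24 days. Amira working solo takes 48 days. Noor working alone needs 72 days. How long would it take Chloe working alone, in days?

Combined rate is 1/24 per day.
Known contribution: 1/48 + 1/72 = (3 + 2)/144 = 5/144 per day.
So Chloe's rate is 1/24 − 5/144 = 1/144, meaning 144 days alone.

144 days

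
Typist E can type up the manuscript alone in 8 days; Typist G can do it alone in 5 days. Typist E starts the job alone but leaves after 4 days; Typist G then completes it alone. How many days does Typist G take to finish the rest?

5/2 days

In 4 days Typist E does 4/8 = 1/2 of the job, leaving 1/2.
Typist G works at 1/5 per day, so finishing takes 1/2 ÷ 1/5 = 5/2 days.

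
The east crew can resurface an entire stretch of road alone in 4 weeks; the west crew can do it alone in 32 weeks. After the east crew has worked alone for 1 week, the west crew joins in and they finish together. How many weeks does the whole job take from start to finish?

11/3 weeks

In 1 week the east crew does 1/4 of the job, leaving 3/4.
The east crew and the west crew together work at 9/32 per week, so finishing takes 3/4 ÷ 9/32 = 8/3 weeks.
Total time = 1 + 8/3 = 11/3 weeks.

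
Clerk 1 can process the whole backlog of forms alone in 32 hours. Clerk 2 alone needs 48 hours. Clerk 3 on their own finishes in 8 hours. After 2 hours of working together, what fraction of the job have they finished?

Combined rate: 1/32 + 1/48 + 1/8 = (3 + 2 + 12)/96 = 17/96 per hour.
In 2 hours they complete 2·17/96 = 17/48 of the job.

17/48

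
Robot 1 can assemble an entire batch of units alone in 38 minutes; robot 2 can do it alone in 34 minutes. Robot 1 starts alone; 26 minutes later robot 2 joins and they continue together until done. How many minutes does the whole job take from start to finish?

95/3 minutes

In 26 minutes robot 1 does 26/38 = 13/19 of the job, leaving 6/19.
Robot 1 and robot 2 together work at 18/323 per minute, so finishing takes 6/19 ÷ 18/323 = 17/3 minutes.
Total time = 26 + 17/3 = 95/3 minutes.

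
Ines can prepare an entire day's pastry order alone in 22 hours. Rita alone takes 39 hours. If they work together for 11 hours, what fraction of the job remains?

17/78

Combined rate: 1/22 + 1/39 = (39 + 22)/858 = 61/858 per hour.
In 11 hours they complete 11·61/858 = 61/78 of the job.
So 17/78 remains.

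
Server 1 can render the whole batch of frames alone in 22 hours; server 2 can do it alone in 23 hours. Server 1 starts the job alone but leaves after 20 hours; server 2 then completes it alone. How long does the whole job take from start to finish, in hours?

243/11 hours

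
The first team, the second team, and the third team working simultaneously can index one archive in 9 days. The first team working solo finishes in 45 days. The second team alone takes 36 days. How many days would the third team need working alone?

180/11 days

Combined rate is 1/9 per day.
Known contribution: 1/45 + 1/36 = (4 + 5)/180 = 9/180 = 1/20 per day.
So the third team's rate is 1/9 − 1/20 = 11/180, meaning 180/11 days alone.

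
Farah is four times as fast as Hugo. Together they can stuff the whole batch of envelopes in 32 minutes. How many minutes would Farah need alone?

Let Hugo's rate be r; then Farah's rate is 4r, so together (4 + 1)r = 5r = 1/32.
Thus r = 1/160 per minute.
Hugo alone: 160 minutes; Farah alone: 40 minutes.

40 minutes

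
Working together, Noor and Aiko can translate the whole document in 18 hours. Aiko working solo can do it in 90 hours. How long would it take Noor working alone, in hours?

Combined rate is 1/18 per hour.
Known contribution: 1/90 per hour.
So Noor's rate is 1/18 − 1/90 = 2/45, meaning 45/2 hours alone.

45/2 hours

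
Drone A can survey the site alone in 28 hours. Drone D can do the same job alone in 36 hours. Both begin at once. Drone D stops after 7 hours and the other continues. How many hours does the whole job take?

In the first 7 hours the combined rate is 4/63, so 4/9 of the job is done, leaving 5/9.
After Drone D leaves the rate is 1/28 per hour; the remaining 5/9 takes 140/9 hours.
Total = 7 + 140/9 = 203/9 hours.

203/9 hours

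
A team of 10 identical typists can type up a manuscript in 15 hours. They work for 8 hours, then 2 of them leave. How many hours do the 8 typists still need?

One typist does 1/150 of the job per hour.
After 8 hours with 10 typists, 8/15 is done (7/15 left).
With 8 typists the rate is 8/150 = 4/75, so the rest takes 7/15 ÷ 4/75 = 35/4 hours.

35/4 hours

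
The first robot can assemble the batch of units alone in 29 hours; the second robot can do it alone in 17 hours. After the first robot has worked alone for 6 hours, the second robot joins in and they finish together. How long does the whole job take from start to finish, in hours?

29/2 hours

In 6 hours the first robot does 6/29 of the job, leaving 23/29.
The first robot and the second robot together work at 46/493 per hour, so finishing takes 23/29 ÷ 46/493 = 17/2 hours.
Total time = 6 + 17/2 = 29/2 hours.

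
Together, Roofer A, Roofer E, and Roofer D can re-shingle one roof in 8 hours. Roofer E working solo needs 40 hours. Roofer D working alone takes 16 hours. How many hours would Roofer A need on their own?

Combined rate is 1/8 per hour.
Known contribution: 1/40 + 1/16 = (2 + 5)/80 = 7/80 per hour.
So Roofer A's rate is 1/8 − 7/80 = 3/80, meaning 80/3 hours alone.

80/3 hours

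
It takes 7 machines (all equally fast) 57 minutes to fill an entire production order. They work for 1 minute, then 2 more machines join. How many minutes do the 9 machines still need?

392/9 minutes

One machine does 1/399 of the job per minute.
After 1 minute with 7 machines, 1/57 is done (56/57 left).
With 9 machines the rate is 9/399 = 3/133, so the rest takes 56/57 ÷ 3/133 = 392/9 minutes.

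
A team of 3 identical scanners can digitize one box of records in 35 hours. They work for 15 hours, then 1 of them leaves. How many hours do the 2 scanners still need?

One scanner does 1/105 of the job per hour.
After 15 hours with 3 scanners, 3/7 is done (4/7 left).
With 2 scanners the rate is 2/105, so the rest takes 4/7 ÷ 2/105 = 30 hours.

30 hours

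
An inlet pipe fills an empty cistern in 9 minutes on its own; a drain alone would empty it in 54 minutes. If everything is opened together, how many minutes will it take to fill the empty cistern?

Net rate = 1/9 − 1/54 = (6 − 1)/54 = 5/54 per minute.
Filling time = 1 ÷ (5/54) = 54/5 minutes.

54/5 minutes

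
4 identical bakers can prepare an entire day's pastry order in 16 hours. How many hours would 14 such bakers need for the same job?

32/7 hours

Total work is 4·16 = 64 baker-hours.
With 14 bakers: 64/14 = 32/7 hours.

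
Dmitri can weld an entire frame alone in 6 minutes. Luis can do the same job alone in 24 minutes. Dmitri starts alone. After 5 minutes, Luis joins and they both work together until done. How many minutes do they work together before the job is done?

In the first 5 minutes Dmitri alone does 5/6 of the job, leaving 1/6.
Once everyone is working, combined rate: 1/6 + 1/24 = (4 + 1)/24 = 5/24 per minute.
Remaining 1/6 at 5/24 per minute takes 4/5 minutes.

4/5 minutes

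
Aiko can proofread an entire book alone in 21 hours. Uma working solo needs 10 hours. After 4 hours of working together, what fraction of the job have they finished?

Combined rate: 1/21 + 1/10 = (10 + 21)/210 = 31/210 per hour.
In 4 hours they complete 4·31/210 = 62/105 of the job.

62/105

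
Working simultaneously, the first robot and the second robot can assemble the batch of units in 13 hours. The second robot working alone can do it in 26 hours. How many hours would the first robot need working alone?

26 hours

Combined rate is 1/13 per hour.
Known contribution: 1/26 per hour.
So the first robot's rate is 1/13 − 1/26 = 1/26, meaning 26 hours alone.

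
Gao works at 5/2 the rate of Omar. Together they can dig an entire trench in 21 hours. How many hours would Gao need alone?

147/5 hours

Let Omar's rate be r; then Gao's rate is (5/2)r, so together (5/2 + 1)r = (7/2)r = 1/21.
Thus r = 2/147 per hour.
Omar alone: 147/2 hours; Gao alone: 147/5 hours.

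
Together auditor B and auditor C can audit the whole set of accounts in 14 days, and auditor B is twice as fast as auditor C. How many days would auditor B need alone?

Let auditor C's rate be r; then auditor B's rate is 2r, so together (2 + 1)r = 3r = 1/14.
Thus r = 1/42 per day.
Auditor C alone: 42 days; auditor B alone: 21 days.

21 days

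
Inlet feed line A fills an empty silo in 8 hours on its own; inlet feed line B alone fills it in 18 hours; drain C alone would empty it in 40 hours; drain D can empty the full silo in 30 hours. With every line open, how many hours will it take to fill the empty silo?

90/11 hours

Net rate = 1/8 + 1/18 − 1/40 − 1/30 = (45 + 20 − 9 − 12)/360 = 44/360 = 11/90 per hour.
Filling time = 1 ÷ (11/90) = 90/11 hours.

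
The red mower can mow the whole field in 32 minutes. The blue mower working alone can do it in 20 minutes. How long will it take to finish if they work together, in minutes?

160/13 minutes

Combined rate: 1/32 + 1/20 = (5 + 8)/160 = 13/160 per minute.
Time = 1 ÷ (13/160) = 160/13 minutes.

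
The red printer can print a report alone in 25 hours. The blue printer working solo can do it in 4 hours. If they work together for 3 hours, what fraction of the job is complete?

Combined rate: 1/25 + 1/4 = (4 + 25)/100 = 29/100 per hour.
In 3 hours they complete 3·29/100 = 87/100 of the job.

87/100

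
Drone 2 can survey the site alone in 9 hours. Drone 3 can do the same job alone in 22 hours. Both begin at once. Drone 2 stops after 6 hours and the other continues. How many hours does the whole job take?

In the first 6 hours the combined rate is 31/198, so 31/33 of the job is done, leaving 2/33.
After Drone 2 leaves the rate is 1/22 per hour; the remaining 2/33 takes 4/3 hours.
Total = 6 + 4/3 = 22/3 hours.

22/3 hours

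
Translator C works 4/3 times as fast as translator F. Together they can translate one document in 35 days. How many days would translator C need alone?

Let translator F's rate be r; then translator C's rate is (4/3)r, so together (4/3 + 1)r = (7/3)r = 1/35.
Thus r = 3/245 per day.
Translator F alone: 245/3 days; translator C alone: 245/4 days.

245/4 days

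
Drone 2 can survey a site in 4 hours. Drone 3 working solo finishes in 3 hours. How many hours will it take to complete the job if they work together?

12/7 hours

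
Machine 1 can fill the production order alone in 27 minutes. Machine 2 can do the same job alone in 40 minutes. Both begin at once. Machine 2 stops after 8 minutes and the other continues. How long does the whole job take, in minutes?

108/5 minutes

In the first 8 minutes the combined rate is 67/1080, so 67/135 of the job is done, leaving 68/135.
After Machine 2 leaves the rate is 1/27 per minute; the remaining 68/135 takes 68/5 minutes.
Total = 8 + 68/5 = 108/5 minutes.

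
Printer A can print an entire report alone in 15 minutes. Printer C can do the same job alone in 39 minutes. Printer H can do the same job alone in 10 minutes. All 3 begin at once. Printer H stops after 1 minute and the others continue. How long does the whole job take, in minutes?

In the first 1 minute the combined rate is 5/26, so 5/26 of the job is done, leaving 21/26.
After printer H leaves the rate is 6/65 per minute; the remaining 21/26 takes 35/4 minutes.
Total = 1 + 35/4 = 39/4 minutes.

39/4 minutes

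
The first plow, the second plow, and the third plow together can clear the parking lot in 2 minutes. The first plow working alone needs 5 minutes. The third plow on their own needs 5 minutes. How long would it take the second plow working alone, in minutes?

10 minutes

Combined rate is 1/2 per minute.
Known contribution: 1/5 + 1/5 = (1 + 1)/5 = 2/5 per minute.
So the second plow's rate is 1/2 − 2/5 = 1/10, meaning 10 minutes alone.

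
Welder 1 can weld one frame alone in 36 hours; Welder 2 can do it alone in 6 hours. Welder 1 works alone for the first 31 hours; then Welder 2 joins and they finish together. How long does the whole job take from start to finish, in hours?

222/7 hours

In 31 hours Welder 1 does 31/36 of the job, leaving 5/36.
Welder 1 and Welder 2 together work at 7/36 per hour, so finishing takes 5/36 ÷ 7/36 = 5/7 hours.
Total time = 31 + 5/7 = 222/7 hours.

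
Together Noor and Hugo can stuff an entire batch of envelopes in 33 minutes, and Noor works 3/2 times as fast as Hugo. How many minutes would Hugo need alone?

165/2 minutes

Let Hugo's rate be r; then Noor's rate is (3/2)r, so together (3/2 + 1)r = (5/2)r = 1/33.
Thus r = 2/165 per minute.
Hugo alone: 165/2 minutes; Noor alone: 55 minutes.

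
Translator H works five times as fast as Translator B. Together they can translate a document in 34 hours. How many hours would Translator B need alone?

204 hours

Let Translator B's rate be r; then Translator H's rate is 5r, so together (5 + 1)r = 6r = 1/34.
Thus r = 1/204 per hour.
Translator B alone: 204 hours; Translator H alone: 204/5 hours.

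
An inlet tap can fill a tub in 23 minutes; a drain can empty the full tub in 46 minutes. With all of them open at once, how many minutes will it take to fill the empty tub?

46 minutes

Net rate = 1/23 − 1/46 = (2 − 1)/46 = 1/46 per minute.
Filling time = 1 ÷ (1/46) = 46 minutes.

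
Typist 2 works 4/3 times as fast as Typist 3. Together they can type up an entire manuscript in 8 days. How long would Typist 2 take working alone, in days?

Let Typist 3's rate be r; then Typist 2's rate is (4/3)r, so together (4/3 + 1)r = (7/3)r = 1/8.
Thus r = 3/56 per day.
Typist 3 alone: 56/3 days; Typist 2 alone: 14 days.

14 days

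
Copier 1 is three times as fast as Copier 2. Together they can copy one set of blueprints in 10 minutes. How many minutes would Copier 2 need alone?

Let Copier 2's rate be r; then Copier 1's rate is 3r, so together (3 + 1)r = 4r = 1/10.
Thus r = 1/40 per minute.
Copier 2 alone: 40 minutes; Copier 1 alone: 40/3 minutes.

40 minutes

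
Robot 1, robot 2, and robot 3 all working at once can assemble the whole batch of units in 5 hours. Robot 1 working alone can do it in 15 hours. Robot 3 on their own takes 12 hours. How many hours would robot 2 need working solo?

20 hours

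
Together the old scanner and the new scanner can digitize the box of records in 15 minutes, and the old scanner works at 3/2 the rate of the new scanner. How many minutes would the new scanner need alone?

75/2 minutes

Let the new scanner's rate be r; then the old scanner's rate is (3/2)r, so together (3/2 + 1)r = (5/2)r = 1/15.
Thus r = 2/75 per minute.
The new scanner alone: 75/2 minutes; the old scanner alone: 25 minutes.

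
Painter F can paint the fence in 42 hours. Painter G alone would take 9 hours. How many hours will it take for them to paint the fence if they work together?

126/17 hours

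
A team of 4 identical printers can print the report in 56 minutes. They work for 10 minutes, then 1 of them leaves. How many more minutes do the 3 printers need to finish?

184/3 minutes

One printer does 1/224 of the job per minute.
After 10 minutes with 4 printers, 5/28 is done (23/28 left).
With 3 printers the rate is 3/224, so the rest takes 23/28 ÷ 3/224 = 184/3 minutes.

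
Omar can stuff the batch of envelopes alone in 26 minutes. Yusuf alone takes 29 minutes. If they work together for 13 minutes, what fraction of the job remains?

Combined rate: 1/26 + 1/29 = (29 + 26)/754 = 55/754 per minute.
In 13 minutes they complete 13·55/754 = 55/58 of the job.
So 3/58 remains.

3/58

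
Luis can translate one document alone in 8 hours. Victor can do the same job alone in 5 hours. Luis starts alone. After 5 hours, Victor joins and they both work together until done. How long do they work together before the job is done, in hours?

In the first 5 hours Luis alone does 5/8 of the job, leaving 3/8.
Once everyone is working, combined rate: 1/8 + 1/5 = (5 + 8)/40 = 13/40 per hour.
Remaining 3/8 at 13/40 per hour takes 15/13 hours.

15/13 hours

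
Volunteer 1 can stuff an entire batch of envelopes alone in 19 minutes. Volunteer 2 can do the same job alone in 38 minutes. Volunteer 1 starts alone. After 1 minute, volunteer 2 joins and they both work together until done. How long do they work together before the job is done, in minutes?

12 minutes

In the first 1 minute volunteer 1 alone does 1/19 of the job, leaving 18/19.
Once everyone is working, combined rate: 1/19 + 1/38 = (2 + 1)/38 = 3/38 per minute.
Remaining 18/19 at 3/38 per minute takes 12 minutes.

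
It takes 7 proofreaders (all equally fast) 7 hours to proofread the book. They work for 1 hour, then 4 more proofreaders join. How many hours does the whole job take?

One proofreader does 1/49 of the job per hour.
After 1 hour with 7 proofreaders, 1/7 is done (6/7 left).
With 11 proofreaders the rate is 11/49, so the rest takes 6/7 ÷ 11/49 = 42/11 hours.
Total = 1 + 42/11 = 53/11 hours.

53/11 hours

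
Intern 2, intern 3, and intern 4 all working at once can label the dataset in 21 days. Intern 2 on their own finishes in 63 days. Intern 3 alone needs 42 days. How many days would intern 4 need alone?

126 days

Combined rate is 1/21 per day.
Known contribution: 1/63 + 1/42 = (2 + 3)/126 = 5/126 per day.
So intern 4's rate is 1/21 − 5/126 = 1/126, meaning 126 days alone.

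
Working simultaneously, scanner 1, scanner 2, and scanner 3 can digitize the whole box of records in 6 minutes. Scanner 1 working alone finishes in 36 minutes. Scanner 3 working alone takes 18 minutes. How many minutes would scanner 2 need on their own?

12 minutes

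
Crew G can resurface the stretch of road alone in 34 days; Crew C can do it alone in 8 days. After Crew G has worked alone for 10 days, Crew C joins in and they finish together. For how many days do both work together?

In 10 days Crew G does 10/34 = 5/17 of the job, leaving 12/17.
Crew G and Crew C together work at 21/136 per day, so finishing takes 12/17 ÷ 21/136 = 32/7 days.

32/7 days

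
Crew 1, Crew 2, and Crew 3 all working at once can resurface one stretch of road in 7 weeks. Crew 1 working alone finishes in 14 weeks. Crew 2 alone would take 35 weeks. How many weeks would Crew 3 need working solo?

Combined rate is 1/7 per week.
Known contribution: 1/14 + 1/35 = (5 + 2)/70 = 7/70 = 1/10 per week.
So Crew 3's rate is 1/7 − 1/10 = 3/70, meaning 70/3 weeks alone.

70/3 weeks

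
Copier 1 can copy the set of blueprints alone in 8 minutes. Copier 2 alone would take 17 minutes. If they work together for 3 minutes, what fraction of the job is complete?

Combined rate: 1/8 + 1/17 = (17 + 8)/136 = 25/136 per minute.
In 3 minutes they complete 3·25/136 = 75/136 of the job.

75/136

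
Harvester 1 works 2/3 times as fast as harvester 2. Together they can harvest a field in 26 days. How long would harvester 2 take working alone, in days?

Let harvester 2's rate be r; then harvester 1's rate is (2/3)r, so together (2/3 + 1)r = (5/3)r = 1/26.
Thus r = 3/130 per day.
Harvester 2 alone: 130/3 days; harvester 1 alone: 65 days.

130/3 days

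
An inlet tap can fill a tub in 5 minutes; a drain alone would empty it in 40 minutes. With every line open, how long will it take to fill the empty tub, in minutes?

40/7 minutes

Net rate = 1/5 − 1/40 = (8 − 1)/40 = 7/40 per minute.
Filling time = 1 ÷ (7/40) = 40/7 minutes.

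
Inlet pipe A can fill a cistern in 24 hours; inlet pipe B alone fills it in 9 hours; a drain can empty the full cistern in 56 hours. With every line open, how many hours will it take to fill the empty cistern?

Net rate = 1/24 + 1/9 − 1/56 = (21 + 56 − 9)/504 = 68/504 = 17/126 per hour.
Filling time = 1 ÷ (17/126) = 126/17 hours.

126/17 hours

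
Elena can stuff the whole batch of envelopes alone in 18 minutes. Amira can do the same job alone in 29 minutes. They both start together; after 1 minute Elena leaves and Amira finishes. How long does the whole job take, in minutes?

In the first 1 minute the combined rate is 47/522, so 47/522 of the job is done, leaving 475/522.
After Elena leaves the rate is 1/29 per minute; the remaining 475/522 takes 475/18 minutes.
Total = 1 + 475/18 = 493/18 minutes.

493/18 minutes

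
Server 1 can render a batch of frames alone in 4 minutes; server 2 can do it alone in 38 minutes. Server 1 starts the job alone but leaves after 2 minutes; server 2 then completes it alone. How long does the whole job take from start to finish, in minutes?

In 2 minutes server 1 does 2/4 = 1/2 of the job, leaving 1/2.
Server 2 works at 1/38 per minute, so finishing takes 1/2 ÷ 1/38 = 19 minutes.
Total time = 2 + 19 = 21 minutes.

21 minutes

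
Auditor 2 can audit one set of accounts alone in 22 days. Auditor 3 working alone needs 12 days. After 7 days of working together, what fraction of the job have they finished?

119/132

Combined rate: 1/22 + 1/12 = (6 + 11)/132 = 17/132 per day.
In 7 days they complete 7·17/132 = 119/132 of the job.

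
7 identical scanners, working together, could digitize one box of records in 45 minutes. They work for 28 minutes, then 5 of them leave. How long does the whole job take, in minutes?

One scanner does 1/315 of the job per minute.
After 28 minutes with 7 scanners, 28/45 is done (17/45 left).
With 2 scanners the rate is 2/315, so the rest takes 17/45 ÷ 2/315 = 119/2 minutes.
Total = 28 + 119/2 = 175/2 minutes.

175/2 minutes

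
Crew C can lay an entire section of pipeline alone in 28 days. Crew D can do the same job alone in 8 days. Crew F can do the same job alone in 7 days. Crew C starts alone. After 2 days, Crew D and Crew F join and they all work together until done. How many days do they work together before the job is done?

52/17 days

In the first 2 days Crew C alone does 2/28 = 1/14 of the job, leaving 13/14.
Once everyone is working, combined rate: 1/28 + 1/8 + 1/7 = (2 + 7 + 8)/56 = 17/56 per day.
Remaining 13/14 at 17/56 per day takes 52/17 days.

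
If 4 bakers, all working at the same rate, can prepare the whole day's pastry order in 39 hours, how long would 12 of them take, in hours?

Total work is 4·39 = 156 baker-hours.
With 12 bakers: 156/12 = 13 hours.

13 hours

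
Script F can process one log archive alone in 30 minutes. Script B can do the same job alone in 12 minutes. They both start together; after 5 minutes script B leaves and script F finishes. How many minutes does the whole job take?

35/2 minutes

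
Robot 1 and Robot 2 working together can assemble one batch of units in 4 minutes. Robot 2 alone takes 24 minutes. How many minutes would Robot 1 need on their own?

24/5 minutes

Combined rate is 1/4 per minute.
Known contribution: 1/24 per minute.
So Robot 1's rate is 1/4 − 1/24 = 5/24, meaning 24/5 minutes alone.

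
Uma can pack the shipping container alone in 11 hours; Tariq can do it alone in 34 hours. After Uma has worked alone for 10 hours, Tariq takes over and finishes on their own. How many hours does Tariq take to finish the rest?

In 10 hours Uma does 10/11 of the job, leaving 1/11.
Tariq works at 1/34 per hour, so finishing takes 1/11 ÷ 1/34 = 34/11 hours.

34/11 hours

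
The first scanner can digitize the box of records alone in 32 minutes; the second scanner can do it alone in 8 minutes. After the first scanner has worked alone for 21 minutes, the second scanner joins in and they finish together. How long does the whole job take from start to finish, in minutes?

116/5 minutes

In 21 minutes the first scanner does 21/32 of the job, leaving 11/32.
The first scanner and the second scanner together work at 5/32 per minute, so finishing takes 11/32 ÷ 5/32 = 11/5 minutes.
Total time = 21 + 11/5 = 116/5 minutes.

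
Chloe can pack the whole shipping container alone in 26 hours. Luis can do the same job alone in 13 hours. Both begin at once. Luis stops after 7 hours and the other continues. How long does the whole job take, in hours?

In the first 7 hours the combined rate is 3/26, so 21/26 of the job is done, leaving 5/26.
After Luis leaves the rate is 1/26 per hour; the remaining 5/26 takes 5 hours.
Total = 7 + 5 = 12 hours.

12 hours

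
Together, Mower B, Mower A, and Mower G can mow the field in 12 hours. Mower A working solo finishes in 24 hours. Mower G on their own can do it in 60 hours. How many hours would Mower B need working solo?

40 hours

Combined rate is 1/12 per hour.
Known contribution: 1/24 + 1/60 = (5 + 2)/120 = 7/120 per hour.
So Mower B's rate is 1/12 − 7/120 = 1/40, meaning 40 hours alone.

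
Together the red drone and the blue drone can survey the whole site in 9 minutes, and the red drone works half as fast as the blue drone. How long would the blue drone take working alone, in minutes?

Let the blue drone's rate be r; then the red drone's rate is (1/2)r, so together (1/2 + 1)r = (3/2)r = 1/9.
Thus r = 2/27 per minute.
The blue drone alone: 27/2 minutes; the red drone alone: 27 minutes.

27/2 minutes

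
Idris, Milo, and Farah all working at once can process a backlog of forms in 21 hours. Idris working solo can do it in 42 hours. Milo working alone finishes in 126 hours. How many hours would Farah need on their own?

63 hours

Combined rate is 1/21 per hour.
Known contribution: 1/42 + 1/126 = (3 + 1)/126 = 4/126 = 2/63 per hour.
So Farah's rate is 1/21 − 2/63 = 1/63, meaning 63 hours alone.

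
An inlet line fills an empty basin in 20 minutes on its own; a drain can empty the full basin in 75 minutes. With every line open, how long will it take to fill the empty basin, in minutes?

Net rate = 1/20 − 1/75 = (15 − 4)/300 = 11/300 per minute.
Filling time = 1 ÷ (11/300) = 300/11 minutes.

300/11 minutes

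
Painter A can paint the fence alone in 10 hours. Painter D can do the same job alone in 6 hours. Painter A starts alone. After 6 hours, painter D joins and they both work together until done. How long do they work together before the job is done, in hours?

3/2 hours

In the first 6 hours painter A alone does 6/10 = 3/5 of the job, leaving 2/5.
Once everyone is working, combined rate: 1/10 + 1/6 = (3 + 5)/30 = 8/30 = 4/15 per hour.
Remaining 2/5 at 4/15 per hour takes 3/2 hours.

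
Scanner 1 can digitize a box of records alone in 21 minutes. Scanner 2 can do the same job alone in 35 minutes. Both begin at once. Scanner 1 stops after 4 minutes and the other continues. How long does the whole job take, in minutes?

In the first 4 minutes the combined rate is 8/105, so 32/105 of the job is done, leaving 73/105.
After Scanner 1 leaves the rate is 1/35 per minute; the remaining 73/105 takes 73/3 minutes.
Total = 4 + 73/3 = 85/3 minutes.

85/3 minutes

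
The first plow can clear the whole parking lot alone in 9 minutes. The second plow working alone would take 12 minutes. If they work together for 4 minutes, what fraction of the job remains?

Combined rate: 1/9 + 1/12 = (4 + 3)/36 = 7/36 per minute.
In 4 minutes they complete 4·7/36 = 7/9 of the job.
So 2/9 remains.

2/9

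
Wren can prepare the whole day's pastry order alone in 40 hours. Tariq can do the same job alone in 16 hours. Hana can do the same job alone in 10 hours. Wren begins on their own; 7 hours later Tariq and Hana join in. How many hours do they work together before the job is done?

In the first 7 hours Wren alone does 7/40 of the job, leaving 33/40.
Once everyone is working, combined rate: 1/40 + 1/16 + 1/10 = (2 + 5 + 8)/80 = 15/80 = 3/16 per hour.
Remaining 33/40 at 3/16 per hour takes 22/5 hours.

22/5 hours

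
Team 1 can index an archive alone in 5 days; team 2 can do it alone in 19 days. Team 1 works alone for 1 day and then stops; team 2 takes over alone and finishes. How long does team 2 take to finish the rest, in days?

In 1 day team 1 does 1/5 of the job, leaving 4/5.
Team 2 works at 1/19 per day, so finishing takes 4/5 ÷ 1/19 = 76/5 days.

76/5 days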